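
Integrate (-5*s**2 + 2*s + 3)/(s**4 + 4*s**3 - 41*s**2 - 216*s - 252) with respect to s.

-38*log(s - 7)/195 + 7*log(s + 2)/12 - 8*log(s + 3)/5 + 63*log(s + 6)/52 + C

Factor the denominator: (s - 7)*(s + 2)*(s + 3)*(s + 6).
Partial-fraction decomposition: 63/(52*(s + 6)) - 8/(5*(s + 3)) + 7/(12*(s + 2)) - 38/(195*(s - 7)).
Integrate each term: A/(s−a) contributes A·log|s−a|.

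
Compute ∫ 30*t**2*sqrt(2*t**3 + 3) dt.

Let u = 2*t**3 + 3, so du = (6*t**2) dt.
Rewriting, the integral becomes 5·∫ √u du = 5·(2/3)u^(3/2).
Substituting back, u = 2*t**3 + 3.

10*(2*t**3 + 3)**(3/2)/3 + C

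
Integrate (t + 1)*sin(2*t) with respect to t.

-t*cos(2*t)/2 + sin(2*t)/4 - cos(2*t)/2 + C

Use integration by parts with u = t + 1, dv = sin(2*t) dt, so v = -cos(2*t)/2.
Apply parts 1 times (tabular method): alternate signs, differentiate u down to 0, integrate dv up.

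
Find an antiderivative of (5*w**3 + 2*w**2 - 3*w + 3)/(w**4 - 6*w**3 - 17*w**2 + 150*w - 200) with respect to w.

221*log(w - 5)/10 - 343*log(w - 4)/18 + 15*log(w - 2)/14 + 557*log(w + 5)/630 + C

Factor the denominator: (w - 5)*(w - 4)*(w - 2)*(w + 5).
Partial-fraction decomposition: 557/(630*(w + 5)) + 15/(14*(w - 2)) - 343/(18*(w - 4)) + 221/(10*(w - 5)).
Integrate each term: A/(w−a) contributes A·log|w−a|.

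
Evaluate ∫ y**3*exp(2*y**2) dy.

Let u = y², du = 2y dy; rewrite as (1/2)∫ u^1·exp(2u) du.
Now integrate by parts 1 time.

(2*y**2 - 1)*exp(2*y**2)/8 + C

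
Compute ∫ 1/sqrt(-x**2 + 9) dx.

asin(x/3) + C

Substitute x = 3·sin(θ), so dx = 3·cos(θ) dθ and the radical becomes sqrt(-x**2 + 9) = 3·cos(θ) by the Pythagorean identity.
Integrate the resulting trig expression in θ, then back-substitute θ = asin(x/3), sin(θ) = x/3, cos(θ) = sqrt(-x**2 + 9)/3 (absorbing any constant into C).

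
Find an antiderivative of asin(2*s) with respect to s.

Use integration by parts with u = arcsin(2*s), dv = ds.
Then du = 2/sqrt(-4*s**2 + 1) ds.

s*asin(2*s) + sqrt(-4*s**2 + 1)/2 + C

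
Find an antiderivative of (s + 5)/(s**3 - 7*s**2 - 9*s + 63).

Factor the denominator: (s - 7)*(s - 3)*(s + 3).
Partial-fraction decomposition: 1/(30*(s + 3)) - 1/(3*(s - 3)) + 3/(10*(s - 7)).
Integrate each term: A/(s−a) contributes A·log|s−a|.

3*log(s - 7)/10 - log(s - 3)/3 + log(s + 3)/30 + C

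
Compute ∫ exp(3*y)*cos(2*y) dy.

2*exp(3*y)*sin(2*y)/13 + 3*exp(3*y)*cos(2*y)/13 + C

Let I denote the integral. Integrate by parts with u = cos(2*y), dv = exp(3*y) dy, so v = exp(3*y)/3: I = exp(3*y)*cos(2*y)/3 + (2/3)·∫ exp(3*y)*sin(2*y) dy.
Apply parts again with u = sin(2*y), dv = exp(3*y) dy: ∫ exp(3*y)*sin(2*y) dy = exp(3*y)*sin(2*y)/3 − (2/3)·I. Substituting back brings back I: I = 2*exp(3*y)*sin(2*y)/9 + exp(3*y)*cos(2*y)/3 − (4/9)·I.
Solving for I: (1 + 4/9)·I equals the remaining terms, so I = (9/13)·(2*exp(3*y)*sin(2*y)/9 + exp(3*y)*cos(2*y)/3).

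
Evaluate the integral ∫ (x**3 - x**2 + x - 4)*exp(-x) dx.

(-x**3 - 2*x**2 - 5*x - 1)*exp(-x) + C

Use integration by parts with u = x**3 - x**2 + x - 4, dv = exp(-x) dx, so v = -exp(-x).
Apply parts 3 times (tabular method): alternate signs, differentiate u down to 0, integrate dv up.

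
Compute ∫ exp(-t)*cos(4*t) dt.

Let I denote the integral. Integrate by parts with u = cos(4*t), dv = exp(-t) dt, so v = -exp(-t): I = -exp(-t)*cos(4*t) − 4·∫ exp(-t)*sin(4*t) dt.
Apply parts again with u = sin(4*t), dv = exp(-t) dt: ∫ exp(-t)*sin(4*t) dt = -exp(-t)*sin(4*t) + 4·I. Substituting back brings back I: I = 4*exp(-t)*sin(4*t) - exp(-t)*cos(4*t) − 16·I.
Solving for I: (1 + 16)·I equals the remaining terms, so I = (1/17)·(4*exp(-t)*sin(4*t) - exp(-t)*cos(4*t)).

4*exp(-t)*sin(4*t)/17 - exp(-t)*cos(4*t)/17 + C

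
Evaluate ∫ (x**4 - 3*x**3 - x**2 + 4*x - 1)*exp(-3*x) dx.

Use integration by parts with u = x**4 - 3*x**3 - x**2 + 4*x - 1, dv = exp(-3*x) dx, so v = -exp(-3*x)/3.
Apply parts 4 times (tabular method): alternate signs, differentiate u down to 0, integrate dv up.

(-27*x**4 + 45*x**3 + 72*x**2 - 60*x + 7)*exp(-3*x)/81 + C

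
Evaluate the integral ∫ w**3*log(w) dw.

Use integration by parts with u = log(w), dv = w**3 dw.
Then du = 1/w dw and v = w**4/4.

w**4*log(w)/4 - w**4/16 + C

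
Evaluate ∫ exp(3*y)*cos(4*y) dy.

4*exp(3*y)*sin(4*y)/25 + 3*exp(3*y)*cos(4*y)/25 + C

Let I denote the integral. Integrate by parts with u = cos(4*y), dv = exp(3*y) dy, so v = exp(3*y)/3: I = exp(3*y)*cos(4*y)/3 + (4/3)·∫ exp(3*y)*sin(4*y) dy.
Apply parts again with u = sin(4*y), dv = exp(3*y) dy: ∫ exp(3*y)*sin(4*y) dy = exp(3*y)*sin(4*y)/3 − (4/3)·I. Substituting back brings back I: I = 4*exp(3*y)*sin(4*y)/9 + exp(3*y)*cos(4*y)/3 − (16/9)·I.
Solving for I: (1 + 16/9)·I equals the remaining terms, so I = (9/25)·(4*exp(3*y)*sin(4*y)/9 + exp(3*y)*cos(4*y)/3).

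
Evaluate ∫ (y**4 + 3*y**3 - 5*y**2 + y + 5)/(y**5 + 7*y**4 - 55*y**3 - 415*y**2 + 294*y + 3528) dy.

Factor the denominator: (y - 7)*(y - 3)*(y + 4)*(y + 6)*(y + 7).
Partial-fraction decomposition: 75/(28*(y + 7)) - 467/(234*(y + 6)) - 5/(154*(y + 4)) - 25/(504*(y - 3)) + 3197/(8008*(y - 7)).
Integrate each term: A/(y−a) contributes A·log|y−a|.

3197*log(y - 7)/8008 - 25*log(y - 3)/504 - 5*log(y + 4)/154 - 467*log(y + 6)/234 + 75*log(y + 7)/28 + C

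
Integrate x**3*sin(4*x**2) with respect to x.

-x**2*cos(4*x**2)/8 + sin(4*x**2)/32 + C

Let u = x², du = 2x dx; rewrite as (1/2)∫ u^1·sin(4u) du.
Now integrate by parts 1 time.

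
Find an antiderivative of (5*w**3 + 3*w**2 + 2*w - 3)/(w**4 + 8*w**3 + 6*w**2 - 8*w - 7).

Factor the denominator: (w - 1)*(w + 1)**2*(w + 7).
Partial-fraction decomposition: 1585/(288*(w + 7)) - 13/(18*(w + 1)) + 7/(12*(w + 1)**2) + 7/(32*(w - 1)).
Integrate each term; A/(w−a) gives A·log|w−a|; A/(w−a)² gives −A/(w−a).

7*log(w - 1)/32 - 13*log(w + 1)/18 + 1585*log(w + 7)/288 - 7/(12*w + 12) + C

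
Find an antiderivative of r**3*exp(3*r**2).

(3*r**2 - 1)*exp(3*r**2)/18 + C

Let u = r², du = 2r dr; rewrite as (1/2)∫ u^1·exp(3u) du.
Now integrate by parts 1 time.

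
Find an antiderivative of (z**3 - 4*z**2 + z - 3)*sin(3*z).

Use integration by parts with u = z**3 - 4*z**2 + z - 3, dv = sin(3*z) dz, so v = -cos(3*z)/3.
Apply parts 3 times (tabular method): alternate signs, differentiate u down to 0, integrate dv up.

-z**3*cos(3*z)/3 + z**2*sin(3*z)/3 + 4*z**2*cos(3*z)/3 - 8*z*sin(3*z)/9 - z*cos(3*z)/9 + sin(3*z)/27 + 19*cos(3*z)/27 + C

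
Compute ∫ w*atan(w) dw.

w**2*atan(w)/2 - w/2 + atan(w)/2 + C

Use integration by parts with u = arctan(w), dv = w dw.
Then du = 1/(w**2 + 1) dw.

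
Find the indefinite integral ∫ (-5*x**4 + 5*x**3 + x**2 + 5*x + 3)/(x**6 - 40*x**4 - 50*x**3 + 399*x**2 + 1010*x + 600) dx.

-390515*log(x - 5)/1524096 - 11*log(x + 1)/216 + 123*log(x + 2)/98 - 543*log(x + 3)/128 + 1601*log(x + 4)/486 + 2447/(3024*x - 15120) + C

Factor the denominator: (x - 5)**2*(x + 1)*(x + 2)*(x + 3)*(x + 4).
Partial-fraction decomposition: 1601/(486*(x + 4)) - 543/(128*(x + 3)) + 123/(98*(x + 2)) - 11/(216*(x + 1)) - 390515/(1524096*(x - 5)) - 2447/(3024*(x - 5)**2).
Integrate each term; A/(x−a) gives A·log|x−a|; A/(x−a)² gives −A/(x−a).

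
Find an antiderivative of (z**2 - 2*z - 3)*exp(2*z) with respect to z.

(2*z**2 - 6*z - 3)*exp(2*z)/4 + C

Use integration by parts with u = z**2 - 2*z - 3, dv = exp(2*z) dz, so v = exp(2*z)/2.
Apply parts 2 times (tabular method): alternate signs, differentiate u down to 0, integrate dv up.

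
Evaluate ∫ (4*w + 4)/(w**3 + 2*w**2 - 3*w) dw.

Factor the denominator: w*(w - 1)*(w + 3).
Partial-fraction decomposition: -2/(3*(w + 3)) + 2/(w - 1) - 4/(3*w).
Integrate each term: A/(w−a) contributes A·log|w−a|.

-4*log(w)/3 + 2*log(w - 1) - 2*log(w + 3)/3 + C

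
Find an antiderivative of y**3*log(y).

y**4*log(y)/4 - y**4/16 + C

Use integration by parts with u = log(y), dv = y**3 dy.
Then du = 1/y dy and v = y**4/4.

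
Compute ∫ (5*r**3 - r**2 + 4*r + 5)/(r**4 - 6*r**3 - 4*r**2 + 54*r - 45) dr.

625*log(r - 5)/64 - 143*log(r - 3)/24 + 13*log(r - 1)/32 + 151*log(r + 3)/192 + C

Factor the denominator: (r - 5)*(r - 3)*(r - 1)*(r + 3).
Partial-fraction decomposition: 151/(192*(r + 3)) + 13/(32*(r - 1)) - 143/(24*(r - 3)) + 625/(64*(r - 5)).
Integrate each term: A/(r−a) contributes A·log|r−a|.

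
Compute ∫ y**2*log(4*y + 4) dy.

Use integration by parts with u = log(4*y + 4), dv = y**2 dy.
Then du = 4/(4*y + 4) dy and v = y**3/3.

y**3*log(4*y + 4)/3 - y**3/9 + y**2/6 - y/3 + log(y + 1)/3 + C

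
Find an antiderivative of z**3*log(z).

z**4*log(z)/4 - z**4/16 + C

Use integration by parts with u = log(z), dv = z**3 dz.
Then du = 1/z dz and v = z**4/4.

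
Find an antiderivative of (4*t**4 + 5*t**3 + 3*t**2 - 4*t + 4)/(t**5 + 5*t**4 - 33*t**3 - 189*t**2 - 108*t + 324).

Factor the denominator: (t - 6)*(t - 1)*(t + 3)**2*(t + 6).
Partial-fraction decomposition: 1060/(189*(t + 6)) - 2813/(972*(t + 3)) + 58/(27*(t + 3)**2) - 3/(140*(t - 1)) + 1588/(1215*(t - 6)).
Integrate each term; A/(t−a) gives A·log|t−a|; A/(t−a)² gives −A/(t−a).

1588*log(t - 6)/1215 - 3*log(t - 1)/140 - 2813*log(t + 3)/972 + 1060*log(t + 6)/189 - 58/(27*t + 81) + C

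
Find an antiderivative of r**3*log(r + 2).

Use integration by parts with u = log(r + 2), dv = r**3 dr.
Then du = 1/(r + 2) dr and v = r**4/4.

r**4*log(r + 2)/4 - r**4/16 + r**3/6 - r**2/2 + 2*r - 4*log(r + 2) + C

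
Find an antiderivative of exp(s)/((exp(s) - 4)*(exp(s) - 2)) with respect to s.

Let u = e^s, du = e^s ds.
The integral becomes ∫ du/((u-2)(u-4)); decompose into partial fractions.

log(exp(s) - 4)/2 - log(exp(s) - 2)/2 + C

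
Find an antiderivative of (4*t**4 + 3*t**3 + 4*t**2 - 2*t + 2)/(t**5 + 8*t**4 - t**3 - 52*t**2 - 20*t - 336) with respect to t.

Factor the denominator: (t - 3)*(t + 4)*(t + 7)*(t**2 + 4).
Partial-fraction decomposition: (1037*t - 2648)/(6890*(t**2 + 4)) + 2929/(530*(t + 7)) - 151/(70*(t + 4)) + 437/(910*(t - 3)).
Integrate each term; A/(t−a) gives A·log|t−a|; the (Bt+D)/(t²+p²) term gives a log and an atan.

437*log(t - 3)/910 - 151*log(t + 4)/70 + 2929*log(t + 7)/530 + 1037*log(t**2 + 4)/13780 - 662*atan(t/2)/3445 + C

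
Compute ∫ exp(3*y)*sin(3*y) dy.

Let I denote the integral. Integrate by parts with u = sin(3*y), dv = exp(3*y) dy, so v = exp(3*y)/3: I = exp(3*y)*sin(3*y)/3 − ∫ exp(3*y)*cos(3*y) dy.
Apply parts again with u = cos(3*y), dv = exp(3*y) dy: ∫ exp(3*y)*cos(3*y) dy = exp(3*y)*cos(3*y)/3 + I. Substituting back brings back I: I = exp(3*y)*sin(3*y)/3 - exp(3*y)*cos(3*y)/3 − I.
Solving for I: (1 + 1)·I equals the remaining terms, so I = (1/2)·(exp(3*y)*sin(3*y)/3 - exp(3*y)*cos(3*y)/3).

exp(3*y)*sin(3*y)/6 - exp(3*y)*cos(3*y)/6 + C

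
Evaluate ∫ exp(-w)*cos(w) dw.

exp(-w)*sin(w)/2 - exp(-w)*cos(w)/2 + C

Let I denote the integral. Integrate by parts with u = cos(w), dv = exp(-w) dw, so v = -exp(-w): I = -exp(-w)*cos(w) − ∫ exp(-w)*sin(w) dw.
Apply parts again with u = sin(w), dv = exp(-w) dw: ∫ exp(-w)*sin(w) dw = -exp(-w)*sin(w) + I. Substituting back brings back I: I = exp(-w)*sin(w) - exp(-w)*cos(w) − I.
Solving for I: (1 + 1)·I equals the remaining terms, so I = (1/2)·(exp(-w)*sin(w) - exp(-w)*cos(w)).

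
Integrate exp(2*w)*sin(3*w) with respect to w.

Let I denote the integral. Integrate by parts with u = sin(3*w), dv = exp(2*w) dw, so v = exp(2*w)/2: I = exp(2*w)*sin(3*w)/2 − (3/2)·∫ exp(2*w)*cos(3*w) dw.
Apply parts again with u = cos(3*w), dv = exp(2*w) dw: ∫ exp(2*w)*cos(3*w) dw = exp(2*w)*cos(3*w)/2 + (3/2)·I. Substituting back brings back I: I = exp(2*w)*sin(3*w)/2 - 3*exp(2*w)*cos(3*w)/4 − (9/4)·I.
Solving for I: (1 + 9/4)·I equals the remaining terms, so I = (4/13)·(exp(2*w)*sin(3*w)/2 - 3*exp(2*w)*cos(3*w)/4).

2*exp(2*w)*sin(3*w)/13 - 3*exp(2*w)*cos(3*w)/13 + C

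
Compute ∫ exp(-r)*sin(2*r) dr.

-exp(-r)*sin(2*r)/5 - 2*exp(-r)*cos(2*r)/5 + C

Let I denote the integral. Integrate by parts with u = sin(2*r), dv = exp(-r) dr, so v = -exp(-r): I = -exp(-r)*sin(2*r) + 2·∫ exp(-r)*cos(2*r) dr.
Apply parts again with u = cos(2*r), dv = exp(-r) dr: ∫ exp(-r)*cos(2*r) dr = -exp(-r)*cos(2*r) − 2·I. Substituting back brings back I: I = -exp(-r)*sin(2*r) - 2*exp(-r)*cos(2*r) − 4·I.
Solving for I: (1 + 4)·I equals the remaining terms, so I = (1/5)·(-exp(-r)*sin(2*r) - 2*exp(-r)*cos(2*r)).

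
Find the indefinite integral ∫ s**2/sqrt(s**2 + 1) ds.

Substitute s = tan(θ), so ds = sec(θ)^2 dθ and the radical becomes sqrt(s**2 + 1) = sec(θ) by the Pythagorean identity.
Integrate the resulting trig expression in θ, then back-substitute tan(θ) = s, sec(θ) = sqrt(s**2 + 1) (absorbing any constant into C).

s*sqrt(s**2 + 1)/2 - log(s + sqrt(s**2 + 1))/2 + C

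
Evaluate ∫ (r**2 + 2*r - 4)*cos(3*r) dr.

r**2*sin(3*r)/3 + 2*r*sin(3*r)/3 + 2*r*cos(3*r)/9 - 38*sin(3*r)/27 + 2*cos(3*r)/9 + C

Use integration by parts with u = r**2 + 2*r - 4, dv = cos(3*r) dr, so v = sin(3*r)/3.
Apply parts 2 times (tabular method): alternate signs, differentiate u down to 0, integrate dv up.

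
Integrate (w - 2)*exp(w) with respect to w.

Use integration by parts with u = w - 2, dv = exp(w) dw, so v = exp(w).
Apply parts 1 times (tabular method): alternate signs, differentiate u down to 0, integrate dv up.

(w - 3)*exp(w) + C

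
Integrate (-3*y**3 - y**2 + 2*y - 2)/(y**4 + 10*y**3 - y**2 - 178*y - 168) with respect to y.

-101*log(y - 4)/275 + log(y + 1)/75 + 299*log(y + 6)/25 - 482*log(y + 7)/33 + C

Factor the denominator: (y - 4)*(y + 1)*(y + 6)*(y + 7).
Partial-fraction decomposition: -482/(33*(y + 7)) + 299/(25*(y + 6)) + 1/(75*(y + 1)) - 101/(275*(y - 4)).
Integrate each term: A/(y−a) contributes A·log|y−a|.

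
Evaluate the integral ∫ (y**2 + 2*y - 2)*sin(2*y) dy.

-y**2*cos(2*y)/2 + y*sin(2*y)/2 - y*cos(2*y) + sin(2*y)/2 + 5*cos(2*y)/4 + C

Use integration by parts with u = y**2 + 2*y - 2, dv = sin(2*y) dy, so v = -cos(2*y)/2.
Apply parts 2 times (tabular method): alternate signs, differentiate u down to 0, integrate dv up.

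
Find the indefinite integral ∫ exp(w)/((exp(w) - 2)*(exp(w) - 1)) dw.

log(exp(w) - 2) - log(exp(w) - 1) + C

Let u = e^w, du = e^w dw.
The integral becomes ∫ du/((u-1)(u-2)); decompose into partial fractions.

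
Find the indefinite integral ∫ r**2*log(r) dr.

Use integration by parts with u = log(r), dv = r**2 dr.
Then du = 1/r dr and v = r**3/3.

r**3*log(r)/3 - r**3/9 + C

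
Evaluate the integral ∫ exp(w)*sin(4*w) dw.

exp(w)*sin(4*w)/17 - 4*exp(w)*cos(4*w)/17 + C

Let I denote the integral. Integrate by parts with u = sin(4*w), dv = exp(w) dw, so v = exp(w): I = exp(w)*sin(4*w) − 4·∫ exp(w)*cos(4*w) dw.
Apply parts again with u = cos(4*w), dv = exp(w) dw: ∫ exp(w)*cos(4*w) dw = exp(w)*cos(4*w) + 4·I. Substituting back brings back I: I = exp(w)*sin(4*w) - 4*exp(w)*cos(4*w) − 16·I.
Solving for I: (1 + 16)·I equals the remaining terms, so I = (1/17)·(exp(w)*sin(4*w) - 4*exp(w)*cos(4*w)).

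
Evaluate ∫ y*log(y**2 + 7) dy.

y**2*log(y**2 + 7)/2 - y**2/2 + 7*log(y**2 + 7)/2 + C

Let u = y**2 + 7, so du = (2*y) dy.
The integral becomes (1/2)·∫ log(u) du; integrate by parts with u′=log(u), dv′=du.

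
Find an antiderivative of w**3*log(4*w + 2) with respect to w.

w**4*log(4*w + 2)/4 - w**4/16 + w**3/24 - w**2/32 + w/32 - log(2*w + 1)/64 + C

Use integration by parts with u = log(4*w + 2), dv = w**3 dw.
Then du = 4/(4*w + 2) dw and v = w**4/4.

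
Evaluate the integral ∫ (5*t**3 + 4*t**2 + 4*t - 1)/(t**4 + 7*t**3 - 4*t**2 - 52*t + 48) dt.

Factor the denominator: (t - 2)*(t - 1)*(t + 4)*(t + 6).
Partial-fraction decomposition: 961/(112*(t + 6)) - 91/(20*(t + 4)) - 12/(35*(t - 1)) + 21/(16*(t - 2)).
Integrate each term: A/(t−a) contributes A·log|t−a|.

21*log(t - 2)/16 - 12*log(t - 1)/35 - 91*log(t + 4)/20 + 961*log(t + 6)/112 + C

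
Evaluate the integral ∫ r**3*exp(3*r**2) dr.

Let u = r², du = 2r dr; rewrite as (1/2)∫ u^1·exp(3u) du.
Now integrate by parts 1 time.

(3*r**2 - 1)*exp(3*r**2)/18 + C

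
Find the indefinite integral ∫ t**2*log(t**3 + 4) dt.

t**3*log(t**3 + 4)/3 - t**3/3 + 4*log(t**3 + 4)/3 + C

Let u = t**3 + 4, so du = (3*t**2) dt.
The integral becomes (1/3)·∫ log(u) du; integrate by parts with u′=log(u), dv′=du.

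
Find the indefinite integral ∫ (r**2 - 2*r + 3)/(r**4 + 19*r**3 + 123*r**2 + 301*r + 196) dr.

log(r + 1)/18 - log(r + 4) + 17*log(r + 7)/18 - 11/(3*r + 21) + C

Factor the denominator: (r + 1)*(r + 4)*(r + 7)**2.
Partial-fraction decomposition: 17/(18*(r + 7)) + 11/(3*(r + 7)**2) - 1/(r + 4) + 1/(18*(r + 1)).
Integrate each term; A/(r−a) gives A·log|r−a|; A/(r−a)² gives −A/(r−a).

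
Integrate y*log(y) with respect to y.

Use integration by parts with u = log(y), dv = y dy.
Then du = 1/y dy and v = y**2/2.

y**2*log(y)/2 - y**2/4 + C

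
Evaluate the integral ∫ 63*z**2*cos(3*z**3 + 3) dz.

7*sin(3*z**3 + 3) + C

Let u = 3*z**3 + 3, so du = (9*z**2) dz.
Rewriting, the integral becomes 7·∫ cos(u) du = 7·sin(u).
Substituting back, u = 3*z**3 + 3.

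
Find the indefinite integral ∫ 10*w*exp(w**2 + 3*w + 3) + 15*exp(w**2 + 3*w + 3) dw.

Let u = w**2 + 3*w + 3, so du = (2*w + 3) dw.
Rewriting, the integral becomes 5·∫ e^u du = 5·e^u.
Substituting back, u = w**2 + 3*w + 3.

5*exp(w**2 + 3*w + 3) + C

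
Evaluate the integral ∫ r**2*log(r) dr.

Use integration by parts with u = log(r), dv = r**2 dr.
Then du = 1/r dr and v = r**3/3.

r**3*log(r)/3 - r**3/9 + C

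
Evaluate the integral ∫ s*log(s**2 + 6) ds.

Let u = s**2 + 6, so du = (2*s) ds.
The integral becomes (1/2)·∫ log(u) du; integrate by parts with u′=log(u), dv′=du.

s**2*log(s**2 + 6)/2 - s**2/2 + 3*log(s**2 + 6) + C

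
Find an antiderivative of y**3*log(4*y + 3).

y**4*log(4*y + 3)/4 - y**4/16 + y**3/16 - 9*y**2/128 + 27*y/256 - 81*log(4*y + 3)/1024 + C

Use integration by parts with u = log(4*y + 3), dv = y**3 dy.
Then du = 4/(4*y + 3) dy and v = y**4/4.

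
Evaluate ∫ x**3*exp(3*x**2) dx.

Let u = x², du = 2x dx; rewrite as (1/2)∫ u^1·exp(3u) du.
Now integrate by parts 1 time.

(3*x**2 - 1)*exp(3*x**2)/18 + C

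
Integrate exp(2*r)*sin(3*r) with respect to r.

Let I denote the integral. Integrate by parts with u = sin(3*r), dv = exp(2*r) dr, so v = exp(2*r)/2: I = exp(2*r)*sin(3*r)/2 − (3/2)·∫ exp(2*r)*cos(3*r) dr.
Apply parts again with u = cos(3*r), dv = exp(2*r) dr: ∫ exp(2*r)*cos(3*r) dr = exp(2*r)*cos(3*r)/2 + (3/2)·I. Substituting back brings back I: I = exp(2*r)*sin(3*r)/2 - 3*exp(2*r)*cos(3*r)/4 − (9/4)·I.
Solving for I: (1 + 9/4)·I equals the remaining terms, so I = (4/13)·(exp(2*r)*sin(3*r)/2 - 3*exp(2*r)*cos(3*r)/4).

2*exp(2*r)*sin(3*r)/13 - 3*exp(2*r)*cos(3*r)/13 + C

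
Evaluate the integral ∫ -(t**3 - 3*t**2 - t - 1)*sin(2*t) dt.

Use integration by parts with u = t**3 - 3*t**2 - t - 1, dv = -sin(2*t) dt, so v = cos(2*t)/2.
Apply parts 3 times (tabular method): alternate signs, differentiate u down to 0, integrate dv up.

t**3*cos(2*t)/2 - 3*t**2*sin(2*t)/4 - 3*t**2*cos(2*t)/2 + 3*t*sin(2*t)/2 - 5*t*cos(2*t)/4 + 5*sin(2*t)/8 + cos(2*t)/4 + C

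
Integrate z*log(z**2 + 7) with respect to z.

z**2*log(z**2 + 7)/2 - z**2/2 + 7*log(z**2 + 7)/2 + C

Let u = z**2 + 7, so du = (2*z) dz.
The integral becomes (1/2)·∫ log(u) du; integrate by parts with u′=log(u), dv′=du.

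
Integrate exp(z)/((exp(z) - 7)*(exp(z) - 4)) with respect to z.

Let u = e^z, du = e^z dz.
The integral becomes ∫ du/((u-4)(u-7)); decompose into partial fractions.

log(exp(z) - 7)/3 - log(exp(z) - 4)/3 + C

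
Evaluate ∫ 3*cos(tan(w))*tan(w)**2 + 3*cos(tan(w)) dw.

3*sin(tan(w)) + C

Let u = tan(w), so du = (tan(w)**2 + 1) dw.
Rewriting, the integral becomes 3·∫ cos(u) du = 3·sin(u).
Substituting back, u = tan(w).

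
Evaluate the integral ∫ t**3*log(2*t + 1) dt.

t**4*log(2*t + 1)/4 - t**4/16 + t**3/24 - t**2/32 + t/32 - log(2*t + 1)/64 + C

Use integration by parts with u = log(2*t + 1), dv = t**3 dt.
Then du = 2/(2*t + 1) dt and v = t**4/4.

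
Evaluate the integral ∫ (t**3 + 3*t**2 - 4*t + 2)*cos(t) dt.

Use integration by parts with u = t**3 + 3*t**2 - 4*t + 2, dv = cos(t) dt, so v = sin(t).
Apply parts 3 times (tabular method): alternate signs, differentiate u down to 0, integrate dv up.

t**3*sin(t) + 3*t**2*sin(t) + 3*t**2*cos(t) - 10*t*sin(t) + 6*t*cos(t) - 4*sin(t) - 10*cos(t) + C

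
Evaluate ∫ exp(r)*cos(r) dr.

exp(r)*sin(r)/2 + exp(r)*cos(r)/2 + C

Let I denote the integral. Integrate by parts with u = cos(r), dv = exp(r) dr, so v = exp(r): I = exp(r)*cos(r) + ∫ exp(r)*sin(r) dr.
Apply parts again with u = sin(r), dv = exp(r) dr: ∫ exp(r)*sin(r) dr = exp(r)*sin(r) − I. Substituting back brings back I: I = exp(r)*sin(r) + exp(r)*cos(r) − I.
Solving for I: (1 + 1)·I equals the remaining terms, so I = (1/2)·(exp(r)*sin(r) + exp(r)*cos(r)).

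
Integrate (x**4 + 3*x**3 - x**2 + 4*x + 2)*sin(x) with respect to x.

-x**4*cos(x) + 4*x**3*sin(x) - 3*x**3*cos(x) + 9*x**2*sin(x) + 13*x**2*cos(x) - 26*x*sin(x) + 14*x*cos(x) - 14*sin(x) - 28*cos(x) + C

Use integration by parts with u = x**4 + 3*x**3 - x**2 + 4*x + 2, dv = sin(x) dx, so v = -cos(x).
Apply parts 4 times (tabular method): alternate signs, differentiate u down to 0, integrate dv up.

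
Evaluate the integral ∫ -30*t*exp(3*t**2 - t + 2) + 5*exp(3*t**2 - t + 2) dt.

Let u = 3*t**2 - t + 2, so du = (6*t - 1) dt.
Rewriting, the integral becomes -5·∫ e^u du = -5·e^u.
Substituting back, u = 3*t**2 - t + 2.

-5*exp(3*t**2 - t + 2) + C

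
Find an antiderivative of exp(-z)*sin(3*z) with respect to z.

Let I denote the integral. Integrate by parts with u = sin(3*z), dv = exp(-z) dz, so v = -exp(-z): I = -exp(-z)*sin(3*z) + 3·∫ exp(-z)*cos(3*z) dz.
Apply parts again with u = cos(3*z), dv = exp(-z) dz: ∫ exp(-z)*cos(3*z) dz = -exp(-z)*cos(3*z) − 3·I. Substituting back brings back I: I = -exp(-z)*sin(3*z) - 3*exp(-z)*cos(3*z) − 9·I.
Solving for I: (1 + 9)·I equals the remaining terms, so I = (1/10)·(-exp(-z)*sin(3*z) - 3*exp(-z)*cos(3*z)).

-exp(-z)*sin(3*z)/10 - 3*exp(-z)*cos(3*z)/10 + C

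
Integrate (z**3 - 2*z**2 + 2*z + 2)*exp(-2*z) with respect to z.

(-4*z**3 + 2*z**2 - 6*z - 11)*exp(-2*z)/8 + C

Use integration by parts with u = z**3 - 2*z**2 + 2*z + 2, dv = exp(-2*z) dz, so v = -exp(-2*z)/2.
Apply parts 3 times (tabular method): alternate signs, differentiate u down to 0, integrate dv up.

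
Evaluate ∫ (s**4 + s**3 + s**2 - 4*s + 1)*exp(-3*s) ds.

(-27*s**4 - 63*s**3 - 90*s**2 + 48*s - 11)*exp(-3*s)/81 + C

Use integration by parts with u = s**4 + s**3 + s**2 - 4*s + 1, dv = exp(-3*s) ds, so v = -exp(-3*s)/3.
Apply parts 4 times (tabular method): alternate signs, differentiate u down to 0, integrate dv up.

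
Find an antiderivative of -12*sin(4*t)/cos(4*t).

3*log(cos(4*t)) + C

Let u = cos(4*t), so du = (-4*sin(4*t)) dt.
Rewriting, the integral becomes 3·∫ 1/u du = 3·log(u).
Substituting back, u = cos(4*t).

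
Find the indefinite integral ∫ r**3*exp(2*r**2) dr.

(2*r**2 - 1)*exp(2*r**2)/8 + C

Let u = r², du = 2r dr; rewrite as (1/2)∫ u^1·exp(2u) du.
Now integrate by parts 1 time.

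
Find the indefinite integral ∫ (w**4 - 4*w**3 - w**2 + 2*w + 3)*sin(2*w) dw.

Use integration by parts with u = w**4 - 4*w**3 - w**2 + 2*w + 3, dv = sin(2*w) dw, so v = -cos(2*w)/2.
Apply parts 4 times (tabular method): alternate signs, differentiate u down to 0, integrate dv up.

-w**4*cos(2*w)/2 + w**3*sin(2*w) + 2*w**3*cos(2*w) - 3*w**2*sin(2*w) + 2*w**2*cos(2*w) - 2*w*sin(2*w) - 4*w*cos(2*w) + 2*sin(2*w) - 5*cos(2*w)/2 + C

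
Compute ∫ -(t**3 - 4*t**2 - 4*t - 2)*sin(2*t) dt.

t**3*cos(2*t)/2 - 3*t**2*sin(2*t)/4 - 2*t**2*cos(2*t) + 2*t*sin(2*t) - 11*t*cos(2*t)/4 + 11*sin(2*t)/8 + C

Use integration by parts with u = t**3 - 4*t**2 - 4*t - 2, dv = -sin(2*t) dt, so v = cos(2*t)/2.
Apply parts 3 times (tabular method): alternate signs, differentiate u down to 0, integrate dv up.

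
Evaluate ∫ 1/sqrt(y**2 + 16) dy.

Substitute y = 4·tan(θ), so dy = 4·sec(θ)^2 dθ and the radical becomes sqrt(y**2 + 16) = 4·sec(θ) by the Pythagorean identity.
Integrate the resulting trig expression in θ, then back-substitute tan(θ) = y/4, sec(θ) = sqrt(y**2 + 16)/4 (absorbing any constant into C).

log(y + sqrt(y**2 + 16)) + C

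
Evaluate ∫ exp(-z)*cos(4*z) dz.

4*exp(-z)*sin(4*z)/17 - exp(-z)*cos(4*z)/17 + C

Let I denote the integral. Integrate by parts with u = cos(4*z), dv = exp(-z) dz, so v = -exp(-z): I = -exp(-z)*cos(4*z) − 4·∫ exp(-z)*sin(4*z) dz.
Apply parts again with u = sin(4*z), dv = exp(-z) dz: ∫ exp(-z)*sin(4*z) dz = -exp(-z)*sin(4*z) + 4·I. Substituting back brings back I: I = 4*exp(-z)*sin(4*z) - exp(-z)*cos(4*z) − 16·I.
Solving for I: (1 + 16)·I equals the remaining terms, so I = (1/17)·(4*exp(-z)*sin(4*z) - exp(-z)*cos(4*z)).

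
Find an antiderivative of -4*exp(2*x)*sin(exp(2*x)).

Let u = exp(2*x), so du = (2*exp(2*x)) dx.
Rewriting, the integral becomes -2·∫ sin(u) du = -2·-cos(u).
Substituting back, u = exp(2*x).

2*cos(exp(2*x)) + C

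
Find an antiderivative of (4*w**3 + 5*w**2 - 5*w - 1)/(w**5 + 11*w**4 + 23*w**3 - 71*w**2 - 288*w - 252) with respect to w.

Factor the denominator: (w - 3)*(w + 2)**2*(w + 3)*(w + 7).
Partial-fraction decomposition: -1093/(1000*(w + 7)) + 49/(24*(w + 3)) - 26/(25*(w + 2)) + 3/(25*(w + 2)**2) + 137/(1500*(w - 3)).
Integrate each term; A/(w−a) gives A·log|w−a|; A/(w−a)² gives −A/(w−a).

137*log(w - 3)/1500 - 26*log(w + 2)/25 + 49*log(w + 3)/24 - 1093*log(w + 7)/1000 - 3/(25*w + 50) + C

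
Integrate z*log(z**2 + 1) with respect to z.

Let u = z**2 + 1, so du = (2*z) dz.
The integral becomes (1/2)·∫ log(u) du; integrate by parts with u′=log(u), dv′=du.

z**2*log(z**2 + 1)/2 - z**2/2 + log(z**2 + 1)/2 + C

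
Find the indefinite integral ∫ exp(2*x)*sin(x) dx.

Let I denote the integral. Integrate by parts with u = sin(x), dv = exp(2*x) dx, so v = exp(2*x)/2: I = exp(2*x)*sin(x)/2 − (1/2)·∫ exp(2*x)*cos(x) dx.
Apply parts again with u = cos(x), dv = exp(2*x) dx: ∫ exp(2*x)*cos(x) dx = exp(2*x)*cos(x)/2 + (1/2)·I. Substituting back brings back I: I = exp(2*x)*sin(x)/2 - exp(2*x)*cos(x)/4 − (1/4)·I.
Solving for I: (1 + 1/4)·I equals the remaining terms, so I = (4/5)·(exp(2*x)*sin(x)/2 - exp(2*x)*cos(x)/4).

2*exp(2*x)*sin(x)/5 - exp(2*x)*cos(x)/5 + C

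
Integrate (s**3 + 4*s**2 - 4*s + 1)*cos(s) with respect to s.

Use integration by parts with u = s**3 + 4*s**2 - 4*s + 1, dv = cos(s) ds, so v = sin(s).
Apply parts 3 times (tabular method): alternate signs, differentiate u down to 0, integrate dv up.

s**3*sin(s) + 4*s**2*sin(s) + 3*s**2*cos(s) - 10*s*sin(s) + 8*s*cos(s) - 7*sin(s) - 10*cos(s) + C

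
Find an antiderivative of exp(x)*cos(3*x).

Let I denote the integral. Integrate by parts with u = cos(3*x), dv = exp(x) dx, so v = exp(x): I = exp(x)*cos(3*x) + 3·∫ exp(x)*sin(3*x) dx.
Apply parts again with u = sin(3*x), dv = exp(x) dx: ∫ exp(x)*sin(3*x) dx = exp(x)*sin(3*x) − 3·I. Substituting back brings back I: I = 3*exp(x)*sin(3*x) + exp(x)*cos(3*x) − 9·I.
Solving for I: (1 + 9)·I equals the remaining terms, so I = (1/10)·(3*exp(x)*sin(3*x) + exp(x)*cos(3*x)).

3*exp(x)*sin(3*x)/10 + exp(x)*cos(3*x)/10 + C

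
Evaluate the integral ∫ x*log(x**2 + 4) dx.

Let u = x**2 + 4, so du = (2*x) dx.
The integral becomes (1/2)·∫ log(u) du; integrate by parts with u′=log(u), dv′=du.

x**2*log(x**2 + 4)/2 - x**2/2 + 2*log(x**2 + 4) + C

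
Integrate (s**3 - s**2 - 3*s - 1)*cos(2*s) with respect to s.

Use integration by parts with u = s**3 - s**2 - 3*s - 1, dv = cos(2*s) ds, so v = sin(2*s)/2.
Apply parts 3 times (tabular method): alternate signs, differentiate u down to 0, integrate dv up.

s**3*sin(2*s)/2 - s**2*sin(2*s)/2 + 3*s**2*cos(2*s)/4 - 9*s*sin(2*s)/4 - s*cos(2*s)/2 - sin(2*s)/4 - 9*cos(2*s)/8 + C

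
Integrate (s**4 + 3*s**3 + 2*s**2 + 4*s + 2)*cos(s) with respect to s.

Use integration by parts with u = s**4 + 3*s**3 + 2*s**2 + 4*s + 2, dv = cos(s) ds, so v = sin(s).
Apply parts 4 times (tabular method): alternate signs, differentiate u down to 0, integrate dv up.

s**4*sin(s) + 3*s**3*sin(s) + 4*s**3*cos(s) - 10*s**2*sin(s) + 9*s**2*cos(s) - 14*s*sin(s) - 20*s*cos(s) + 22*sin(s) - 14*cos(s) + C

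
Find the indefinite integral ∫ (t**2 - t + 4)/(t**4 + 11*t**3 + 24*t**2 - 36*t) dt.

Factor the denominator: t*(t - 1)*(t + 6)**2.
Partial-fraction decomposition: 13/(441*(t + 6)) + 23/(21*(t + 6)**2) + 4/(49*(t - 1)) - 1/(9*t).
Integrate each term; A/(t−a) gives A·log|t−a|; A/(t−a)² gives −A/(t−a).

-log(t)/9 + 4*log(t - 1)/49 + 13*log(t + 6)/441 - 23/(21*t + 126) + C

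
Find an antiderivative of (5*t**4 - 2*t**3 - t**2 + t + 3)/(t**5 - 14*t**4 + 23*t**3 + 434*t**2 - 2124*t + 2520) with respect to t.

1128*log(t - 7)/13 - 2007*log(t - 6)/16 + 1429*log(t - 5)/33 - 13*log(t - 2)/96 + 2291*log(t + 6)/4576 + C

Factor the denominator: (t - 7)*(t - 6)*(t - 5)*(t - 2)*(t + 6).
Partial-fraction decomposition: 2291/(4576*(t + 6)) - 13/(96*(t - 2)) + 1429/(33*(t - 5)) - 2007/(16*(t - 6)) + 1128/(13*(t - 7)).
Integrate each term: A/(t−a) contributes A·log|t−a|.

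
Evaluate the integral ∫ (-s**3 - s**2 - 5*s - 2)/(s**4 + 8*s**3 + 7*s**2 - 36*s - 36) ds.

-log(s - 2)/5 - log(s + 1)/10 + 31*log(s + 3)/30 - 26*log(s + 6)/15 + C

Factor the denominator: (s - 2)*(s + 1)*(s + 3)*(s + 6).
Partial-fraction decomposition: -26/(15*(s + 6)) + 31/(30*(s + 3)) - 1/(10*(s + 1)) - 1/(5*(s - 2)).
Integrate each term: A/(s−a) contributes A·log|s−a|.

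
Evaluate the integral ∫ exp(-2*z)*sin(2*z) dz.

-exp(-2*z)*sin(2*z)/4 - exp(-2*z)*cos(2*z)/4 + C

Let I denote the integral. Integrate by parts with u = sin(2*z), dv = exp(-2*z) dz, so v = -exp(-2*z)/2: I = -exp(-2*z)*sin(2*z)/2 + ∫ exp(-2*z)*cos(2*z) dz.
Apply parts again with u = cos(2*z), dv = exp(-2*z) dz: ∫ exp(-2*z)*cos(2*z) dz = -exp(-2*z)*cos(2*z)/2 − I. Substituting back brings back I: I = -exp(-2*z)*sin(2*z)/2 - exp(-2*z)*cos(2*z)/2 − I.
Solving for I: (1 + 1)·I equals the remaining terms, so I = (1/2)·(-exp(-2*z)*sin(2*z)/2 - exp(-2*z)*cos(2*z)/2).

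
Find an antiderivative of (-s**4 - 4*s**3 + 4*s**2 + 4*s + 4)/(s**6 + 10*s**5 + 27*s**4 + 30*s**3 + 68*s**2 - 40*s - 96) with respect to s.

log(s - 1)/50 - 7*log(s + 1)/150 + 13*log(s + 4)/150 + 11*log(s + 6)/100 - 17*log(s**2 + 4)/200 - 3*atan(s/2)/100 + C

Factor the denominator: (s - 1)*(s + 1)*(s + 4)*(s + 6)*(s**2 + 4).
Partial-fraction decomposition: -(17*s + 6)/(100*(s**2 + 4)) + 11/(100*(s + 6)) + 13/(150*(s + 4)) - 7/(150*(s + 1)) + 1/(50*(s - 1)).
Integrate each term; A/(s−a) gives A·log|s−a|; the (Bs+D)/(s²+p²) term gives a log and an atan.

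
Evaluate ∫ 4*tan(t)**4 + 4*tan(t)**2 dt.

4*tan(t)**3/3 + C

Let u = tan(t), so du = (tan(t)**2 + 1) dt.
Rewriting, the integral becomes 4·∫ u^2 du = 4·u^3/3.
Substituting back, u = tan(t).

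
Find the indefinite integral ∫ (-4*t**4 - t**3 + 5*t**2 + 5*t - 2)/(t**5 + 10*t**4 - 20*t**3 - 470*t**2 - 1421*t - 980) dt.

-293*log(t - 7)/448 + 5*log(t + 1)/576 - 82*log(t + 4)/9 + 759*log(t + 5)/32 - 9053*log(t + 7)/504 + C

Factor the denominator: (t - 7)*(t + 1)*(t + 4)*(t + 5)*(t + 7).
Partial-fraction decomposition: -9053/(504*(t + 7)) + 759/(32*(t + 5)) - 82/(9*(t + 4)) + 5/(576*(t + 1)) - 293/(448*(t - 7)).
Integrate each term: A/(t−a) contributes A·log|t−a|.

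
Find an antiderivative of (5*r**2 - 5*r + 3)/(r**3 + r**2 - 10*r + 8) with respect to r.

Factor the denominator: (r - 2)*(r - 1)*(r + 4).
Partial-fraction decomposition: 103/(30*(r + 4)) - 3/(5*(r - 1)) + 13/(6*(r - 2)).
Integrate each term: A/(r−a) contributes A·log|r−a|.

13*log(r - 2)/6 - 3*log(r - 1)/5 + 103*log(r + 4)/30 + C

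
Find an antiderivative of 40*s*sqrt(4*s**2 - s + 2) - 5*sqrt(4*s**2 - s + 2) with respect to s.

Let u = 4*s**2 - s + 2, so du = (8*s - 1) ds.
Rewriting, the integral becomes 5·∫ √u du = 5·(2/3)u^(3/2).
Substituting back, u = 4*s**2 - s + 2.

10*(4*s**2 - s + 2)**(3/2)/3 + C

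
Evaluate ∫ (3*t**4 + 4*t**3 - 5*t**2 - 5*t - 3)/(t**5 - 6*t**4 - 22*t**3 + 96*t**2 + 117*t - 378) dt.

2073*log(t - 7)/500 - 2*log(t - 3) + 47*log(t - 2)/125 + 239*log(t + 3)/500 + 17/(50*t + 150) + C

Factor the denominator: (t - 7)*(t - 3)*(t - 2)*(t + 3)**2.
Partial-fraction decomposition: 239/(500*(t + 3)) - 17/(50*(t + 3)**2) + 47/(125*(t - 2)) - 2/(t - 3) + 2073/(500*(t - 7)).
Integrate each term; A/(t−a) gives A·log|t−a|; A/(t−a)² gives −A/(t−a).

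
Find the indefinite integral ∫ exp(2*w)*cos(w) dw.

Let I denote the integral. Integrate by parts with u = cos(w), dv = exp(2*w) dw, so v = exp(2*w)/2: I = exp(2*w)*cos(w)/2 + (1/2)·∫ exp(2*w)*sin(w) dw.
Apply parts again with u = sin(w), dv = exp(2*w) dw: ∫ exp(2*w)*sin(w) dw = exp(2*w)*sin(w)/2 − (1/2)·I. Substituting back brings back I: I = exp(2*w)*sin(w)/4 + exp(2*w)*cos(w)/2 − (1/4)·I.
Solving for I: (1 + 1/4)·I equals the remaining terms, so I = (4/5)·(exp(2*w)*sin(w)/4 + exp(2*w)*cos(w)/2).

exp(2*w)*sin(w)/5 + 2*exp(2*w)*cos(w)/5 + C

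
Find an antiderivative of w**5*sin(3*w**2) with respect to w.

Let u = w², du = 2w dw; rewrite as (1/2)∫ u^2·sin(3u) du.
Now integrate by parts 2 times.

-w**4*cos(3*w**2)/6 + w**2*sin(3*w**2)/9 + cos(3*w**2)/27 + C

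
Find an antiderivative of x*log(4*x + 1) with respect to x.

Use integration by parts with u = log(4*x + 1), dv = x dx.
Then du = 4/(4*x + 1) dx and v = x**2/2.

x**2*log(4*x + 1)/2 - x**2/4 + x/8 - log(4*x + 1)/32 + C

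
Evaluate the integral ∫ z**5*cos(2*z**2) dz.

z**4*sin(2*z**2)/4 + z**2*cos(2*z**2)/4 - sin(2*z**2)/8 + C

Let u = z², du = 2z dz; rewrite as (1/2)∫ u^2·cos(2u) du.
Now integrate by parts 2 times.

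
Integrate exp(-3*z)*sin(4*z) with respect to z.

Let I denote the integral. Integrate by parts with u = sin(4*z), dv = exp(-3*z) dz, so v = -exp(-3*z)/3: I = -exp(-3*z)*sin(4*z)/3 + (4/3)·∫ exp(-3*z)*cos(4*z) dz.
Apply parts again with u = cos(4*z), dv = exp(-3*z) dz: ∫ exp(-3*z)*cos(4*z) dz = -exp(-3*z)*cos(4*z)/3 − (4/3)·I. Substituting back brings back I: I = -exp(-3*z)*sin(4*z)/3 - 4*exp(-3*z)*cos(4*z)/9 − (16/9)·I.
Solving for I: (1 + 16/9)·I equals the remaining terms, so I = (9/25)·(-exp(-3*z)*sin(4*z)/3 - 4*exp(-3*z)*cos(4*z)/9).

-3*exp(-3*z)*sin(4*z)/25 - 4*exp(-3*z)*cos(4*z)/25 + C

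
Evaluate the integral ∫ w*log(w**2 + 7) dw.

Let u = w**2 + 7, so du = (2*w) dw.
The integral becomes (1/2)·∫ log(u) du; integrate by parts with u′=log(u), dv′=du.

w**2*log(w**2 + 7)/2 - w**2/2 + 7*log(w**2 + 7)/2 + C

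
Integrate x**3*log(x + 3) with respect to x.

x**4*log(x + 3)/4 - x**4/16 + x**3/4 - 9*x**2/8 + 27*x/4 - 81*log(x + 3)/4 + C

Use integration by parts with u = log(x + 3), dv = x**3 dx.
Then du = 1/(x + 3) dx and v = x**4/4.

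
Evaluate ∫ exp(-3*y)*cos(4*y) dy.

4*exp(-3*y)*sin(4*y)/25 - 3*exp(-3*y)*cos(4*y)/25 + C

Let I denote the integral. Integrate by parts with u = cos(4*y), dv = exp(-3*y) dy, so v = -exp(-3*y)/3: I = -exp(-3*y)*cos(4*y)/3 − (4/3)·∫ exp(-3*y)*sin(4*y) dy.
Apply parts again with u = sin(4*y), dv = exp(-3*y) dy: ∫ exp(-3*y)*sin(4*y) dy = -exp(-3*y)*sin(4*y)/3 + (4/3)·I. Substituting back brings back I: I = 4*exp(-3*y)*sin(4*y)/9 - exp(-3*y)*cos(4*y)/3 − (16/9)·I.
Solving for I: (1 + 16/9)·I equals the remaining terms, so I = (9/25)·(4*exp(-3*y)*sin(4*y)/9 - exp(-3*y)*cos(4*y)/3).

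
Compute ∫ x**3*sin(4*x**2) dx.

Let u = x², du = 2x dx; rewrite as (1/2)∫ u^1·sin(4u) du.
Now integrate by parts 1 time.

-x**2*cos(4*x**2)/8 + sin(4*x**2)/32 + C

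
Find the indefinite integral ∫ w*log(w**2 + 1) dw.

w**2*log(w**2 + 1)/2 - w**2/2 + log(w**2 + 1)/2 + C

Let u = w**2 + 1, so du = (2*w) dw.
The integral becomes (1/2)·∫ log(u) du; integrate by parts with u′=log(u), dv′=du.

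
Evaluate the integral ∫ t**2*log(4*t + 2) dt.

Use integration by parts with u = log(4*t + 2), dv = t**2 dt.
Then du = 4/(4*t + 2) dt and v = t**3/3.

t**3*log(4*t + 2)/3 - t**3/9 + t**2/12 - t/12 + log(2*t + 1)/24 + C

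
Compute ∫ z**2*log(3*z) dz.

Use integration by parts with u = log(3*z), dv = z**2 dz.
Then du = 1/z dz and v = z**3/3.

z**3*(log(z) + log(3))/3 - z**3/9 + C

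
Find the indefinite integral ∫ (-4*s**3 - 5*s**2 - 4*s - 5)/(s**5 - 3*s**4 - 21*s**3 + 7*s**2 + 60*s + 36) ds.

-1073*log(s - 6)/1764 + 13*log(s - 2)/36 - 125*log(s + 1)/882 + 7*log(s + 3)/18 + 1/(21*s + 21) + C

Factor the denominator: (s - 6)*(s - 2)*(s + 1)**2*(s + 3).
Partial-fraction decomposition: 7/(18*(s + 3)) - 125/(882*(s + 1)) - 1/(21*(s + 1)**2) + 13/(36*(s - 2)) - 1073/(1764*(s - 6)).
Integrate each term; A/(s−a) gives A·log|s−a|; A/(s−a)² gives −A/(s−a).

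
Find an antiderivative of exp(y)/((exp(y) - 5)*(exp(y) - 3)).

log(exp(y) - 5)/2 - log(exp(y) - 3)/2 + C

Let u = e^y, du = e^y dy.
The integral becomes ∫ du/((u-5)(u-3)); decompose into partial fractions.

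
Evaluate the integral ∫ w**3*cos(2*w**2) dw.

w**2*sin(2*w**2)/4 + cos(2*w**2)/8 + C

Let u = w², du = 2w dw; rewrite as (1/2)∫ u^1·cos(2u) du.
Now integrate by parts 1 time.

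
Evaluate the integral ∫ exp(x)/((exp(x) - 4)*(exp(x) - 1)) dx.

log(exp(x) - 4)/3 - log(exp(x) - 1)/3 + C

Let u = e^x, du = e^x dx.
The integral becomes ∫ du/((u-4)(u-1)); decompose into partial fractions.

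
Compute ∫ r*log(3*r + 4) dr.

Use integration by parts with u = log(3*r + 4), dv = r dr.
Then du = 3/(3*r + 4) dr and v = r**2/2.

r**2*log(3*r + 4)/2 - r**2/4 + 2*r/3 - 8*log(3*r + 4)/9 + C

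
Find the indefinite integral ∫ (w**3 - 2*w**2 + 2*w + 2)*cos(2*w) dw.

Use integration by parts with u = w**3 - 2*w**2 + 2*w + 2, dv = cos(2*w) dw, so v = sin(2*w)/2.
Apply parts 3 times (tabular method): alternate signs, differentiate u down to 0, integrate dv up.

w**3*sin(2*w)/2 - w**2*sin(2*w) + 3*w**2*cos(2*w)/4 + w*sin(2*w)/4 - w*cos(2*w) + 3*sin(2*w)/2 + cos(2*w)/8 + C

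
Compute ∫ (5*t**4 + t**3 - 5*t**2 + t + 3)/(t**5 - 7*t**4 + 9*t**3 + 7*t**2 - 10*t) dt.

Factor the denominator: t*(t - 5)*(t - 2)*(t - 1)*(t + 1).
Partial-fraction decomposition: 1/(36*(t + 1)) + 5/(8*(t - 1)) - 73/(18*(t - 2)) + 3133/(360*(t - 5)) - 3/(10*t).
Integrate each term: A/(t−a) contributes A·log|t−a|.

-3*log(t)/10 + 3133*log(t - 5)/360 - 73*log(t - 2)/18 + 5*log(t - 1)/8 + log(t + 1)/36 + C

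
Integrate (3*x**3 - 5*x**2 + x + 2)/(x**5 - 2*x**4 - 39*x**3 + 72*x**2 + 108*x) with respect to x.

log(x)/54 + 17*log(x - 6)/54 - 41*log(x - 3)/324 + log(x + 1)/20 - 104*log(x + 6)/405 + C

Factor the denominator: x*(x - 6)*(x - 3)*(x + 1)*(x + 6).
Partial-fraction decomposition: -104/(405*(x + 6)) + 1/(20*(x + 1)) - 41/(324*(x - 3)) + 17/(54*(x - 6)) + 1/(54*x).
Integrate each term: A/(x−a) contributes A·log|x−a|.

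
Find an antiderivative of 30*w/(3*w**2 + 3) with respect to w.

5*log(3*w**2 + 3) + C

Let u = 3*w**2 + 3, so du = (6*w) dw.
Rewriting, the integral becomes 5·∫ 1/u du = 5·log(u).
Substituting back, u = 3*w**2 + 3.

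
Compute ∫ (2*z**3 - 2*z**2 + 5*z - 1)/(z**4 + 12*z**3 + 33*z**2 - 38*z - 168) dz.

17*log(z - 2)/270 + 22*log(z + 3)/5 - 181*log(z + 4)/18 + 205*log(z + 7)/27 + C

Factor the denominator: (z - 2)*(z + 3)*(z + 4)*(z + 7).
Partial-fraction decomposition: 205/(27*(z + 7)) - 181/(18*(z + 4)) + 22/(5*(z + 3)) + 17/(270*(z - 2)).
Integrate each term: A/(z−a) contributes A·log|z−a|.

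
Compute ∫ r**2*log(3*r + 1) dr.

Use integration by parts with u = log(3*r + 1), dv = r**2 dr.
Then du = 3/(3*r + 1) dr and v = r**3/3.

r**3*log(3*r + 1)/3 - r**3/9 + r**2/18 - r/27 + log(3*r + 1)/81 + C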